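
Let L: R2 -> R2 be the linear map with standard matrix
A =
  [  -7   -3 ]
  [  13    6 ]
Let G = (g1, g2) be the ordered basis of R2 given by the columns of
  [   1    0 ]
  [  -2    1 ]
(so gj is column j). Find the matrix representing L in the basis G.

[[-1, -3], [-1, 0]]

Let P have columns g1, g2. Then [L]_G = P^(-1) A P.
Here det P = 1, so P^(-1) is integer; computing A P first and then P^(-1)(A P) gives [[-1, -3], [-1, 0]].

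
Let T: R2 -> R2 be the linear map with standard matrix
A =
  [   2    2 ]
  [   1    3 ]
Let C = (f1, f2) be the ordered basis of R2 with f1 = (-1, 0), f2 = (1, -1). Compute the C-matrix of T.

Let P have columns f1, f2. Then [T]_C = P^(-1) A P.
Here det P = 1, so P^(-1) is integer; computing A P first and then P^(-1)(A P) gives [[3, 2], [1, 2]].

[[3, 2], [1, 2]]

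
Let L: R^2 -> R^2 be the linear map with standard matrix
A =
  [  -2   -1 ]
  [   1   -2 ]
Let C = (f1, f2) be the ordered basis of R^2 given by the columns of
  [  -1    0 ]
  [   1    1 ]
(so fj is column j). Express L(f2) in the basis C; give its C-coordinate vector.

(1, -3)

Column 2 of [L]_C is the C-coordinate vector of L(f2).
In standard coordinates L(f2) = A f2 = (-1, -2).
Converting to C: (-1, -2) = f1 - 3f2, so the coordinate vector is (1, -3).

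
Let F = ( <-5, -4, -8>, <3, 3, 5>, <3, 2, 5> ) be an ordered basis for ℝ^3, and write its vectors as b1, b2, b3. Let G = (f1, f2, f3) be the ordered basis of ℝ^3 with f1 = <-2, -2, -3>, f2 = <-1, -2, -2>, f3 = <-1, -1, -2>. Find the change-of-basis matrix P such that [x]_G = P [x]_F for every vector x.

[[2, -1, -1], [-1, 0, 1], [2, -1, -2]]

Let M have columns bj and N have columns fj. Then for every x, N [x]_G = x = M [x]_F, so P = N^(-1) M.
Since det N = -1, N^(-1) has integer entries; multiplying gives P = [[2, -1, -1], [-1, 0, 1], [2, -1, -2]].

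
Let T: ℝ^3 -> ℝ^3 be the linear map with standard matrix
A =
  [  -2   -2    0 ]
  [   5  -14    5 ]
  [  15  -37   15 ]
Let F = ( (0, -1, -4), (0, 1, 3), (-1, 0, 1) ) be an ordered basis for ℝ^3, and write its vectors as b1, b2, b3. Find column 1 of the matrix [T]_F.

(3, -3, -2)

Compute T(b1) = A b1 = (2, -6, -23) in standard coordinates.
Then write this in F-coordinates: solve for y in y_1 b1 + ... + y_3 b3 = (2, -6, -23).
This gives y = (3, -3, -2), which is column 1 of [T]_F.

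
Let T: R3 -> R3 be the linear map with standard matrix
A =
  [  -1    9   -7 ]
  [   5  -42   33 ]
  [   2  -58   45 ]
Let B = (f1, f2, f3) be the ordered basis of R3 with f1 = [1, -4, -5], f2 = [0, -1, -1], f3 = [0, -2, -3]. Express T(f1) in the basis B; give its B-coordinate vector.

[-2, -2, 1]

Column 1 of [T]_B is the B-coordinate vector of T(f1).
In standard coordinates T(f1) = A f1 = [-2, 8, 9].
Converting to B: [-2, 8, 9] = -2f1 - 2f2 + f3, so the coordinate vector is [-2, -2, 1].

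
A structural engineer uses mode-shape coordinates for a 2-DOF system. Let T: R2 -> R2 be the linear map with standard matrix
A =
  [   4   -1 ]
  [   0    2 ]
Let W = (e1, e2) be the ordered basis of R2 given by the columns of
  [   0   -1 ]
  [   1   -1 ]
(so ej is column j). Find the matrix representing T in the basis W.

[[3, 1], [1, 3]]

With P the matrix whose columns are e1, e2, [T]_W = P^(-1) A P.
Column by column: T(e1) = A e1 = <-1, 2>; its W-coordinates <3, 1> give column 1.
Continuing for each basis vector yields [T]_W = [[3, 1], [1, 3]].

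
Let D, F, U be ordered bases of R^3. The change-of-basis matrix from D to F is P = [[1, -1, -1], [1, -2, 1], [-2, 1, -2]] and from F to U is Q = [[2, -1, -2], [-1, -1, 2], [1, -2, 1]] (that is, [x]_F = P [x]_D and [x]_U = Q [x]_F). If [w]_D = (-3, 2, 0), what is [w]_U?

(-19, 28, 17)

Apply P to get F-coordinates (-5, -7, 8), then Q to get U-coordinates.
The result is [w]_U = (-19, 28, 17).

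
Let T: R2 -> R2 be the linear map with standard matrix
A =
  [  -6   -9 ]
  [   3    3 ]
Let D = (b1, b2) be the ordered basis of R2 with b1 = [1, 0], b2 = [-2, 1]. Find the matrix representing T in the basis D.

Let P have columns b1, b2. Then [T]_D = P^(-1) A P.
Here det P = 1, so P^(-1) is integer; computing A P first and then P^(-1)(A P) gives [[0, -3], [3, -3]].

[[0, -3], [3, -3]]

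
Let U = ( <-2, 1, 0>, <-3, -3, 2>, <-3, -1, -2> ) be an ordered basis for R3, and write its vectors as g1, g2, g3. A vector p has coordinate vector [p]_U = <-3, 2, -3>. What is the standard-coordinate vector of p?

The coordinates say p = -3g1 + 2g2 - 3g3; adding the scaled basis vectors gives <9, -6, 10>.

<9, -6, 10>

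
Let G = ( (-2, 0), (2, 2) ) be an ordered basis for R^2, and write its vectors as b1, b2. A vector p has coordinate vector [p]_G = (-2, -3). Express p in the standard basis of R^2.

(-2, -6)

By definition p = -2b1 - 3b2.
Summing componentwise gives (-2, -6).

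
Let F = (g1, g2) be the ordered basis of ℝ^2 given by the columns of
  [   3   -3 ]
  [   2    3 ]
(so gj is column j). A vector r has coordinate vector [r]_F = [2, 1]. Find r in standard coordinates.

[3, 7]

r = M [r]_F, where M has columns g1, g2.
Carrying out the matrix-vector product, r = [3, 7].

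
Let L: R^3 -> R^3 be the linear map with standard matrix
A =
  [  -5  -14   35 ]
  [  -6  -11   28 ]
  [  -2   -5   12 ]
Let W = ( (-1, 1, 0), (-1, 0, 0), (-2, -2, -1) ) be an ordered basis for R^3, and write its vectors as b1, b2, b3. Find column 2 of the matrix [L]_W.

Column 2 of [L]_W is the W-coordinate vector of L(b2).
In standard coordinates L(b2) = A b2 = (5, 6, 2).
Converting to W: (5, 6, 2) = 2b1 - 3b2 - 2b3, so the coordinate vector is (2, -3, -2).

(2, -3, -2)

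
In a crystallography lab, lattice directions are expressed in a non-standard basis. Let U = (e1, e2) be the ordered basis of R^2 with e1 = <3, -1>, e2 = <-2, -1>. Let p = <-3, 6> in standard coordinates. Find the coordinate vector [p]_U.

<-3, -3>

[p]_U is the unique c with M c = p, where M has columns e1, e2.
System: 3c_1 - 2c_2 = -3, -c_1 - c_2 = 6; solving gives c_1 = -3, c_2 = -3.
Check: -3e1 - 3e2 = <-3, 6>.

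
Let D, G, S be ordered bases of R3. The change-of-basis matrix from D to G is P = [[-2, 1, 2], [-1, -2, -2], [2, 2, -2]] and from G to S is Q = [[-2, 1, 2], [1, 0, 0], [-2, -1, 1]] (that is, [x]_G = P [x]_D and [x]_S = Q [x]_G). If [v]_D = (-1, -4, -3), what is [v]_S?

Apply P to get G-coordinates (-8, 15, -4), then Q to get S-coordinates.
The result is [v]_S = (23, -8, -3).

(23, -8, -3)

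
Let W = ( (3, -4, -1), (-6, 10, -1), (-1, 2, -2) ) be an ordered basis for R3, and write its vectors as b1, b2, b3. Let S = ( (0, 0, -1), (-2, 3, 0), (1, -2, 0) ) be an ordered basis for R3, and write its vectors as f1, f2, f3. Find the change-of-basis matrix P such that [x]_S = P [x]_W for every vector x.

Let M have columns bj and N have columns fj. Then for every x, N [x]_S = x = M [x]_W, so P = N^(-1) M.
Since det N = -1, N^(-1) has integer entries; multiplying gives P = [[1, 1, 2], [-2, 2, 0], [-1, -2, -1]].

[[1, 1, 2], [-2, 2, 0], [-1, -2, -1]]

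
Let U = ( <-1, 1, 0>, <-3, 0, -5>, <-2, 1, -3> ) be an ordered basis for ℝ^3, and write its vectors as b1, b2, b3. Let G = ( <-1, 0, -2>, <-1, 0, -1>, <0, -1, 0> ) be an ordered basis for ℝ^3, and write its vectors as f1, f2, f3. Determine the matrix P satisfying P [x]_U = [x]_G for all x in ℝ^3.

Column j of P is [bj]_G, since P maps U-coordinates to G-coordinates.
Expressing b1 in G: b1 = -f1 + 2f2 - f3, so column 1 of P is <-1, 2, -1>.
Doing the same for each bj gives P = [[-1, 2, 1], [2, 1, 1], [-1, 0, -1]].

[[-1, 2, 1], [2, 1, 1], [-1, 0, -1]]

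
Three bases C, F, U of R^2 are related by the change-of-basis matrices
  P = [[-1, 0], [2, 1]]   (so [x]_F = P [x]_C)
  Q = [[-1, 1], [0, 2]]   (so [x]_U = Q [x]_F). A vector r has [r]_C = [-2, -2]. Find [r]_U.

[-8, -12]

First [r]_F = P [r]_C = [2, -6].
Then [r]_U = Q [r]_F = [-8, -12].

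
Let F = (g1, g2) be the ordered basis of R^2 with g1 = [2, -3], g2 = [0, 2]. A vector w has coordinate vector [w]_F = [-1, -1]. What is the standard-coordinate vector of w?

[-2, 1]

The coordinates say w = -g1 - g2; adding the scaled basis vectors gives [-2, 1].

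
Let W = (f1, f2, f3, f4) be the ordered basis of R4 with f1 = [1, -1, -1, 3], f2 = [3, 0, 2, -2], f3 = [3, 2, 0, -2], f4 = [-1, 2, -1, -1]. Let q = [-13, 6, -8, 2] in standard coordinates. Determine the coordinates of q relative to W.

[0, -2, -1, 4]

[q]_W is the unique c with M c = q, where M has columns f1, ..., f4.
Gaussian elimination on [M | q] yields c = (0, -2, -1, 4).
Check: 0·f1 - 2f2 - f3 + 4f4 = [-13, 6, -8, 2].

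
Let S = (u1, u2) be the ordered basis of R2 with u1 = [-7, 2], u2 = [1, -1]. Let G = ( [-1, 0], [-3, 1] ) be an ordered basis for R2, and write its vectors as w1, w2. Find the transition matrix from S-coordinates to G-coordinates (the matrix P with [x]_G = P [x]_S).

[[1, 2], [2, -1]]

Column j of P is [uj]_G, since P maps S-coordinates to G-coordinates.
Expressing u1 in G: u1 = w1 + 2w2, so column 1 of P is [1, 2].
Doing the same for each uj gives P = [[1, 2], [2, -1]].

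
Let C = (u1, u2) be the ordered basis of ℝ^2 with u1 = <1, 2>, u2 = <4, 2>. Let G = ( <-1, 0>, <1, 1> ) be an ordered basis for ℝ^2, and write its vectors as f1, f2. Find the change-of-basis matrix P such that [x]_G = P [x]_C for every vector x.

Take x = uj: its C-coordinates are the j-th standard unit vector, so P e_j — column j of P — equals [uj]_G.
u1 = f1 + 2f2, giving column 1 = <1, 2>; repeating for each j gives P = [[1, -2], [2, 2]].

[[1, -2], [2, 2]]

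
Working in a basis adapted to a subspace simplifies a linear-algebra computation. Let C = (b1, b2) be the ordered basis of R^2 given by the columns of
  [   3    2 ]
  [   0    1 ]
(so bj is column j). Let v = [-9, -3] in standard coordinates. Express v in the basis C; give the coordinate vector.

[v]_C is the unique c with M c = v, where M has columns b1, b2.
System: 3c_1 + 2c_2 = -9, 0c_1 + c_2 = -3; solving gives c_1 = -1, c_2 = -3.
Check: -b1 - 3b2 = [-9, -3].

[-1, -3]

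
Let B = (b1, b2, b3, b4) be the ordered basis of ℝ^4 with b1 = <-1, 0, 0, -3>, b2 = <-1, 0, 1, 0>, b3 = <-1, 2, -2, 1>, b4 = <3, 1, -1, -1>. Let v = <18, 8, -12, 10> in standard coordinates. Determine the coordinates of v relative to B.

<-4, -4, 2, 4>

We seek scalars with c_1 b1 + ... + c_4 b4 = v; equivalently solve M c = v where the columns of M are b1, ..., b4.
Solving this 4x4 system gives c = (-4, -4, 2, 4).
Check: -4b1 - 4b2 + 2b3 + 4b4 = <18, 8, -12, 10>.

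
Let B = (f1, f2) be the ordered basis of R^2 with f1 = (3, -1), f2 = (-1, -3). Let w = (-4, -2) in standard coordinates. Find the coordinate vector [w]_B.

(-1, 1)

[w]_B is the unique c with M c = w, where M has columns f1, f2.
System: 3c_1 - c_2 = -4, -c_1 - 3c_2 = -2; solving gives c_1 = -1, c_2 = 1.
Check: -f1 + f2 = (-4, -2).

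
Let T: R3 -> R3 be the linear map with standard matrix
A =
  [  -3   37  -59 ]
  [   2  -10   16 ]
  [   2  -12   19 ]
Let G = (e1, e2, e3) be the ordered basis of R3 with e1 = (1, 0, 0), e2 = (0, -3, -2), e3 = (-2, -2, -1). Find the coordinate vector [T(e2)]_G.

Compute T(e2) = A e2 = (7, -2, -2) in standard coordinates.
Then write this in G-coordinates: solve for y in y_1 e1 + ... + y_3 e3 = (7, -2, -2).
This gives y = (3, 2, -2), which is column 2 of [T]_G.

(3, 2, -2)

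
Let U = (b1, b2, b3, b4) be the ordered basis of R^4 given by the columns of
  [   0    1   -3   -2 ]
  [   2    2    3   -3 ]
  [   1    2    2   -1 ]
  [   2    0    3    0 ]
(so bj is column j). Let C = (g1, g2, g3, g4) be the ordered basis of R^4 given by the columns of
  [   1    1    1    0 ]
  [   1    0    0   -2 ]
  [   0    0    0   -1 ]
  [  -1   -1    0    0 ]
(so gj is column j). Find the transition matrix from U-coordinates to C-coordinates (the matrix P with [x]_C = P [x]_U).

Take x = bj: its U-coordinates are the j-th standard unit vector, so P e_j — column j of P — equals [bj]_C.
b1 = 0·g1 - 2g2 + 2g3 - g4, giving column 1 = (0, -2, 2, -1); repeating for each j gives P = [[0, -2, -1, -1], [-2, 2, -2, 1], [2, 1, 0, -2], [-1, -2, -2, 1]].

[[0, -2, -1, -1], [-2, 2, -2, 1], [2, 1, 0, -2], [-1, -2, -2, 1]]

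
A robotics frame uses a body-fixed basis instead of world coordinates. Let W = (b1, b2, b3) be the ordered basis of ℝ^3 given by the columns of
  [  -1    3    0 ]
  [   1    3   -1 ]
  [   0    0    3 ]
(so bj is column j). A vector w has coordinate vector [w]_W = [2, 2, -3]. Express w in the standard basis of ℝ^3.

w = M [w]_W, where M has columns b1, ..., b3.
Carrying out the matrix-vector product, w = [4, 11, -9].

[4, 11, -9]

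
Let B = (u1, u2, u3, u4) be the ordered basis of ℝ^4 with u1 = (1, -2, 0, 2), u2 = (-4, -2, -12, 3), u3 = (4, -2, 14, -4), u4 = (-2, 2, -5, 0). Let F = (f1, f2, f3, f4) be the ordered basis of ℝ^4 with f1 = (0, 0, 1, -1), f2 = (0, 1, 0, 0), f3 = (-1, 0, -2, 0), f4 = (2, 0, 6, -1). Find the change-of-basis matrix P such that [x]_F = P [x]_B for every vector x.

[[-2, -2, 2, 1], [-2, -2, -2, 2], [-1, 2, 0, 0], [0, -1, 2, -1]]

Take x = uj: its B-coordinates are the j-th standard unit vector, so P e_j — column j of P — equals [uj]_F.
u1 = -2f1 - 2f2 - f3 + 0·f4, giving column 1 = (-2, -2, -1, 0); repeating for each j gives P = [[-2, -2, 2, 1], [-2, -2, -2, 2], [-1, 2, 0, 0], [0, -1, 2, -1]].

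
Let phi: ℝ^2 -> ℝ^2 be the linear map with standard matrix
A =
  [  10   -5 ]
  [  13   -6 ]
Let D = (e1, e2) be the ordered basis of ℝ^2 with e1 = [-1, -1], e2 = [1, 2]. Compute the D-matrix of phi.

[[3, 1], [-2, 1]]

Let P have columns e1, e2. Then [phi]_D = P^(-1) A P.
Here det P = -1, so P^(-1) is integer; computing A P first and then P^(-1)(A P) gives [[3, 1], [-2, 1]].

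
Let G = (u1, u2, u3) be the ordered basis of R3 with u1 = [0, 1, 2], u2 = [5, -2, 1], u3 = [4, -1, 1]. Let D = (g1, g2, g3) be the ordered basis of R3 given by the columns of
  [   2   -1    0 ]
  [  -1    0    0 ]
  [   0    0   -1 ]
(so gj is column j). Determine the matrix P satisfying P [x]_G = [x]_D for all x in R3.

Column j of P is [uj]_D, since P maps G-coordinates to D-coordinates.
Expressing u1 in D: u1 = -g1 - 2g2 - 2g3, so column 1 of P is [-1, -2, -2].
Doing the same for each uj gives P = [[-1, 2, 1], [-2, -1, -2], [-2, -1, -1]].

[[-1, 2, 1], [-2, -1, -2], [-2, -1, -1]]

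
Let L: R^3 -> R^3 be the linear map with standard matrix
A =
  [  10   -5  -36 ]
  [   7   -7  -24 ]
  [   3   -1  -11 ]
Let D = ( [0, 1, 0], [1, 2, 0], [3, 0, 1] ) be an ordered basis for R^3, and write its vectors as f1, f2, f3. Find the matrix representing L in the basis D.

Let P have columns f1, ..., f3. Then [L]_D = P^(-1) A P.
Here det P = -1, so P^(-1) is integer; computing A P first and then P^(-1)(A P) gives [[-3, -1, -3], [-2, -3, 0], [-1, 1, -2]].

[[-3, -1, -3], [-2, -3, 0], [-1, 1, -2]]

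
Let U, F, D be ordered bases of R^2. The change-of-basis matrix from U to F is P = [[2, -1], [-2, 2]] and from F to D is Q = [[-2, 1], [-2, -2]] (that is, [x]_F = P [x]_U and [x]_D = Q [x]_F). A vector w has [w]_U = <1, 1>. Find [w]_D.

<-2, -2>

Apply P to get F-coordinates <1, 0>, then Q to get D-coordinates.
The result is [w]_D = <-2, -2>.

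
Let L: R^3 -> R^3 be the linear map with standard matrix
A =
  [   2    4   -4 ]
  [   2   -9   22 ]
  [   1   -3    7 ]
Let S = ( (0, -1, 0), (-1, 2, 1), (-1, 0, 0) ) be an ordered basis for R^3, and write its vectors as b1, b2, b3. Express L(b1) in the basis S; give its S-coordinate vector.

(-3, 3, 1)

Compute L(b1) = A b1 = (-4, 9, 3) in standard coordinates.
Then write this in S-coordinates: solve for y in y_1 b1 + ... + y_3 b3 = (-4, 9, 3).
This gives y = (-3, 3, 1), which is column 1 of [L]_S.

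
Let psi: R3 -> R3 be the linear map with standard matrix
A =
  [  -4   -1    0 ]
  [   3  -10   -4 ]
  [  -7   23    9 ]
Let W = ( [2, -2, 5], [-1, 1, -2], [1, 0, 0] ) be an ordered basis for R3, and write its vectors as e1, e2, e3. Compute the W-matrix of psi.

[[-3, 2, -1], [0, -1, 1], [0, -2, -1]]

With P the matrix whose columns are e1, ..., e3, [psi]_W = P^(-1) A P.
Column by column: psi(e1) = A e1 = [-6, 6, -15]; its W-coordinates [-3, 0, 0] give column 1.
Continuing for each basis vector yields [psi]_W = [[-3, 2, -1], [0, -1, 1], [0, -2, -1]].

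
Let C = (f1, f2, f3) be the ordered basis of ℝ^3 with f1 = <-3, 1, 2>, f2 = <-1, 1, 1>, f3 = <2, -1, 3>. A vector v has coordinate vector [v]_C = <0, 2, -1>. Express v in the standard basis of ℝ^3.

<-4, 3, -1>

By definition v = 0·f1 + 2f2 - f3.
Summing componentwise gives <-4, 3, -1>.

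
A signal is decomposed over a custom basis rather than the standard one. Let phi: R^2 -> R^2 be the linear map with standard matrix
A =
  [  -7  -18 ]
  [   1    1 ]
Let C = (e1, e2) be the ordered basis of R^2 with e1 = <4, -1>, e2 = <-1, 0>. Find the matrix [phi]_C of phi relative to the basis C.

[[-3, 1], [-2, -3]]

Let P have columns e1, e2. Then [phi]_C = P^(-1) A P.
Here det P = -1, so P^(-1) is integer; computing A P first and then P^(-1)(A P) gives [[-3, 1], [-2, -3]].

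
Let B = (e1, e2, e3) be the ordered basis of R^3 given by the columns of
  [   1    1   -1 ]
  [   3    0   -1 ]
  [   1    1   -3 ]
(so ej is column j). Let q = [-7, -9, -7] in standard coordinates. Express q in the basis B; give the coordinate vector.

[-3, -4, 0]

[q]_B is the unique c with M c = q, where M has columns e1, ..., e3.
Row-reducing the augmented matrix [M | q] gives c = (-3, -4, 0).
Check: -3e1 - 4e2 + 0·e3 = [-7, -9, -7].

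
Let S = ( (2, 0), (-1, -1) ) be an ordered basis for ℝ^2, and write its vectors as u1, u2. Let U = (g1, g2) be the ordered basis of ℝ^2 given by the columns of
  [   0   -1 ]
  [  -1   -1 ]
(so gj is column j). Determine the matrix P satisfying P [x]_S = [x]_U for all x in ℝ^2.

[[2, 0], [-2, 1]]

Column j of P is [uj]_U, since P maps S-coordinates to U-coordinates.
Expressing u1 in U: u1 = 2g1 - 2g2, so column 1 of P is (2, -2).
Doing the same for each uj gives P = [[2, 0], [-2, 1]].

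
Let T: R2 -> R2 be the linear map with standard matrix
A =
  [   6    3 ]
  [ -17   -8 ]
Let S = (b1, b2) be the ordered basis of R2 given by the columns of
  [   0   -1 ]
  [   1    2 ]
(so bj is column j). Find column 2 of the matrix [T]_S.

<1, 0>

Column 2 of [T]_S is the S-coordinate vector of T(b2).
In standard coordinates T(b2) = A b2 = <0, 1>.
Converting to S: <0, 1> = b1 + 0·b2, so the coordinate vector is <1, 0>.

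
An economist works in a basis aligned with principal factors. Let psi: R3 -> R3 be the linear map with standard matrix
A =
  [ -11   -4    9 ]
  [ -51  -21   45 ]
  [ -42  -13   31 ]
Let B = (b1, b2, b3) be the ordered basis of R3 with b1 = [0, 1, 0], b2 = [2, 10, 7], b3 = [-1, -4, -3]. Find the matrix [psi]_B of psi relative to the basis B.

[[-3, -1, -2], [-1, 0, 1], [2, -1, 2]]

With P the matrix whose columns are b1, ..., b3, [psi]_B = P^(-1) A P.
Column by column: psi(b1) = A b1 = [-4, -21, -13]; its B-coordinates [-3, -1, 2] give column 1.
Continuing for each basis vector yields [psi]_B = [[-3, -1, -2], [-1, 0, 1], [2, -1, 2]].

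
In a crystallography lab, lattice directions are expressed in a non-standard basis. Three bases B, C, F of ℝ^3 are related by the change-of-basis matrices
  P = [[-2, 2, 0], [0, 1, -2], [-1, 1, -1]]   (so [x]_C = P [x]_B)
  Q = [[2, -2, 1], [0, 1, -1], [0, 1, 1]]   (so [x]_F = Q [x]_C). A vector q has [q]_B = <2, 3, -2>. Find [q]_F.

<-7, 4, 10>

Apply P to get C-coordinates <2, 7, 3>, then Q to get F-coordinates.
The result is [q]_F = <-7, 4, 10>.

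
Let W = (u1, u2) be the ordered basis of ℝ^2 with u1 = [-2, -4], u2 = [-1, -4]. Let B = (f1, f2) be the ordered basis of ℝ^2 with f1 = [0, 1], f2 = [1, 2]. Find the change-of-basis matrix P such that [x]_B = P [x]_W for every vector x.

[[0, -2], [-2, -1]]

Let M have columns uj and N have columns fj. Then for every x, N [x]_B = x = M [x]_W, so P = N^(-1) M.
Since det N = -1, N^(-1) has integer entries; multiplying gives P = [[0, -2], [-2, -1]].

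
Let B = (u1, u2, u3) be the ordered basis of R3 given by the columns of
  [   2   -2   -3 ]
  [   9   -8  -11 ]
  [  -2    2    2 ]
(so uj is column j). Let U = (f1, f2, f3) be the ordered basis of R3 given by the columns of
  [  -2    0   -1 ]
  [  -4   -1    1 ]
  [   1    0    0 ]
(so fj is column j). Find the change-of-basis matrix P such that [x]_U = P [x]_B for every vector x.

[[-2, 2, 2], [1, -2, 2], [2, -2, -1]]

Let M have columns uj and N have columns fj. Then for every x, N [x]_U = x = M [x]_B, so P = N^(-1) M.
Since det N = -1, N^(-1) has integer entries; multiplying gives P = [[-2, 2, 2], [1, -2, 2], [2, -2, -1]].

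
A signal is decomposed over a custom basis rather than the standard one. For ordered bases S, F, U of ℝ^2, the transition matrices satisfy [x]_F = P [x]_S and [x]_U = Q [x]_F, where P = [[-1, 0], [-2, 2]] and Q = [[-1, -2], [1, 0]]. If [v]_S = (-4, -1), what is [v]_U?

Apply P to get F-coordinates (4, 6), then Q to get U-coordinates.
The result is [v]_U = (-16, 4).

(-16, 4)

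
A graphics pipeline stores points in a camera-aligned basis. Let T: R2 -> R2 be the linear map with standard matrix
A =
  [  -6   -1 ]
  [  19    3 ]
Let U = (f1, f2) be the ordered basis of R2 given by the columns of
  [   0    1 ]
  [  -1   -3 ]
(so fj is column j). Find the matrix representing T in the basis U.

With P the matrix whose columns are f1, f2, [T]_U = P^(-1) A P.
Column by column: T(f1) = A f1 = (1, -3); its U-coordinates (0, 1) give column 1.
Continuing for each basis vector yields [T]_U = [[0, -1], [1, -3]].

[[0, -1], [1, -3]]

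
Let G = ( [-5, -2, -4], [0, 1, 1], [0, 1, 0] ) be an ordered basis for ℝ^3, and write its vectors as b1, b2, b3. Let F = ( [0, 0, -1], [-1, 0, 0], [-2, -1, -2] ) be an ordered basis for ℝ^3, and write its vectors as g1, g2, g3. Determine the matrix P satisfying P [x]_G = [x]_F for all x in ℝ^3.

Column j of P is [bj]_F, since P maps G-coordinates to F-coordinates.
Expressing b1 in F: b1 = 0·g1 + g2 + 2g3, so column 1 of P is [0, 1, 2].
Doing the same for each bj gives P = [[0, 1, 2], [1, 2, 2], [2, -1, -1]].

[[0, 1, 2], [1, 2, 2], [2, -1, -1]]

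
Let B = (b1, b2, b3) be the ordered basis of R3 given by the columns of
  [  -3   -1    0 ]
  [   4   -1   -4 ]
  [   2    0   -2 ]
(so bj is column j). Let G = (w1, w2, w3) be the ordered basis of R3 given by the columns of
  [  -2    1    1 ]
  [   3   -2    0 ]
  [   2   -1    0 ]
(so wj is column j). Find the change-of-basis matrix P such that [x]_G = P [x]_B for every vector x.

Take x = bj: its B-coordinates are the j-th standard unit vector, so P e_j — column j of P — equals [bj]_G.
b1 = 0·w1 - 2w2 - w3, giving column 1 = (0, -2, -1); repeating for each j gives P = [[0, 1, 0], [-2, 2, 2], [-1, -1, -2]].

[[0, 1, 0], [-2, 2, 2], [-1, -1, -2]]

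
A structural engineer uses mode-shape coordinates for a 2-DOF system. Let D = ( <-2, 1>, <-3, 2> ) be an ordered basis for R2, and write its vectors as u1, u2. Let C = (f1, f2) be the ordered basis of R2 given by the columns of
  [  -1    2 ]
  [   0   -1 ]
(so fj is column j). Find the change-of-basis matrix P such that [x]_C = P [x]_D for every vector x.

Take x = uj: its D-coordinates are the j-th standard unit vector, so P e_j — column j of P — equals [uj]_C.
u1 = 0·f1 - f2, giving column 1 = <0, -1>; repeating for each j gives P = [[0, -1], [-1, -2]].

[[0, -1], [-1, -2]]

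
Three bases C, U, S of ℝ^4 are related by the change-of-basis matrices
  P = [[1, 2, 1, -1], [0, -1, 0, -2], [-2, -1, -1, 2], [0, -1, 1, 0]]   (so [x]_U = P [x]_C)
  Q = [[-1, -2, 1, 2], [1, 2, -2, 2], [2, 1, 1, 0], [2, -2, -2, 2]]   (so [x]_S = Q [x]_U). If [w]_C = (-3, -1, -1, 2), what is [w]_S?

(26, -38, -7, -34)

Apply P to get U-coordinates (-8, -3, 12, 0), then Q to get S-coordinates.
The result is [w]_S = (26, -38, -7, -34).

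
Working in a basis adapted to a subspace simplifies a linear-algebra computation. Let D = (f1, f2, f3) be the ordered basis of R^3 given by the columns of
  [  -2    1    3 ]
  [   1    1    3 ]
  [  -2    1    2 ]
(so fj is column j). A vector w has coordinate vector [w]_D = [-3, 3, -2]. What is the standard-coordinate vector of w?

[3, -6, 5]

The coordinates say w = -3f1 + 3f2 - 2f3; adding the scaled basis vectors gives [3, -6, 5].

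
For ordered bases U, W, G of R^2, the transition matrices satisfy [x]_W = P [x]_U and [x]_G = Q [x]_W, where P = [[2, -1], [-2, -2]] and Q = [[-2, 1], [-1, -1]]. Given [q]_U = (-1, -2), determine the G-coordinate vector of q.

(6, -6)

First [q]_W = P [q]_U = (0, 6).
Then [q]_G = Q [q]_W = (6, -6).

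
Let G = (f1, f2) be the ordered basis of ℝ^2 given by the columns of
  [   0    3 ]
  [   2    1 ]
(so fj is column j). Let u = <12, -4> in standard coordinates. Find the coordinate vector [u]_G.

Write u = c_1 f1 + c_2 f2 and solve for the c_i.
System: 0c_1 + 3c_2 = 12, 2c_1 + c_2 = -4; solving gives c_1 = -4, c_2 = 4.
Check: -4f1 + 4f2 = <12, -4>.

<-4, 4>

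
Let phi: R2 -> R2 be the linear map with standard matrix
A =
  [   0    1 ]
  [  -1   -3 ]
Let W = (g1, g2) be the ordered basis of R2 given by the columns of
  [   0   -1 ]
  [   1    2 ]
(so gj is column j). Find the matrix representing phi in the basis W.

The j-th column of [phi]_W is [phi(gj)]_W.
phi(g1) = A g1 = [1, -3] = -g1 - g2, so column 1 is [-1, -1].
Repeating for g2 and assembling the columns gives [[-1, -1], [-1, -2]].

[[-1, -1], [-1, -2]]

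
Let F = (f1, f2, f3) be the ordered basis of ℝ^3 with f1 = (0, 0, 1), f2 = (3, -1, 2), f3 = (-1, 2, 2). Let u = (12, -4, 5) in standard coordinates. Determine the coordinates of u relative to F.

Write u = c_1 f1 + ... + c_3 f3 and solve for the c_i.
Gaussian elimination on [M | u] yields c = (-3, 4, 0).
Check: -3f1 + 4f2 + 0·f3 = (12, -4, 5).

(-3, 4, 0)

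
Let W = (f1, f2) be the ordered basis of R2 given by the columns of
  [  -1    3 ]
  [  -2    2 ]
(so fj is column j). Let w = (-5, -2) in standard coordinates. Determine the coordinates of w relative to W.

Write w = c_1 f1 + c_2 f2 and solve for the c_i.
System: -c_1 + 3c_2 = -5, -2c_1 + 2c_2 = -2; solving gives c_1 = -1, c_2 = -2.
Check: -f1 - 2f2 = (-5, -2).

(-1, -2)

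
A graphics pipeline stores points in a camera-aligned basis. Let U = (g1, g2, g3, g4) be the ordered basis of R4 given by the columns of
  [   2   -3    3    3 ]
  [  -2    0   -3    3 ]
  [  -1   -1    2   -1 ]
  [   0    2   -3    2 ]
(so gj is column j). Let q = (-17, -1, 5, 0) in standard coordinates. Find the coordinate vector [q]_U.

We seek scalars with c_1 g1 + ... + c_4 g4 = q; equivalently solve M c = q where the columns of M are g1, ..., g4.
Gaussian elimination on [M | q] yields c = (-4, 4, 2, -1).
Check: -4g1 + 4g2 + 2g3 - g4 = (-17, -1, 5, 0).

(-4, 4, 2, -1)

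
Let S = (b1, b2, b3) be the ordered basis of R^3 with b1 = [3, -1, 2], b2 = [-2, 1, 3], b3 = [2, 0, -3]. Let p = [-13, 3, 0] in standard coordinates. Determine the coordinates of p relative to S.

We seek scalars with c_1 b1 + ... + c_3 b3 = p; equivalently solve M c = p where the columns of M are b1, ..., b3.
Gaussian elimination on [M | p] yields c = (-3, 0, -2).
Check: -3b1 + 0·b2 - 2b3 = [-13, 3, 0].

[-3, 0, -2]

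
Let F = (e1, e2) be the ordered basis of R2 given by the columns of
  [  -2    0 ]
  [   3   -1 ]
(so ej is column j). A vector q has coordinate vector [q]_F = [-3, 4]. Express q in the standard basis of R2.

By definition q = -3e1 + 4e2.
Summing componentwise gives [6, -13].

[6, -13]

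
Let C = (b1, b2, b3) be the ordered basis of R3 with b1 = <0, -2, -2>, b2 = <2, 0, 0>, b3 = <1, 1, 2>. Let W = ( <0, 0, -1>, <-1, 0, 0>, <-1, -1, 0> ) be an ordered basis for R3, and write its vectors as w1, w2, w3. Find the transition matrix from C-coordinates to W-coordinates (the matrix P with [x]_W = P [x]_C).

Column j of P is [bj]_W, since P maps C-coordinates to W-coordinates.
Expressing b1 in W: b1 = 2w1 - 2w2 + 2w3, so column 1 of P is <2, -2, 2>.
Doing the same for each bj gives P = [[2, 0, -2], [-2, -2, 0], [2, 0, -1]].

[[2, 0, -2], [-2, -2, 0], [2, 0, -1]]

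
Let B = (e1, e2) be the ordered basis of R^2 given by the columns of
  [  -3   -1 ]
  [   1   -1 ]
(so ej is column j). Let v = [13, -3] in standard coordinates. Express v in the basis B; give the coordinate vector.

[v]_B is the unique c with M c = v, where M has columns e1, e2.
System: -3c_1 - c_2 = 13, c_1 - c_2 = -3; solving gives c_1 = -4, c_2 = -1.
Check: -4e1 - e2 = [13, -3].

[-4, -1]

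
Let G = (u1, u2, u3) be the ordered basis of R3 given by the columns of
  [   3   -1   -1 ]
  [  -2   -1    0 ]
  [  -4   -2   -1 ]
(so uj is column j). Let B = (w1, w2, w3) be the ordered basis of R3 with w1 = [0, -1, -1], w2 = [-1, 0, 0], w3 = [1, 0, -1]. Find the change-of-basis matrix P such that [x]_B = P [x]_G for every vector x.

Take x = uj: its G-coordinates are the j-th standard unit vector, so P e_j — column j of P — equals [uj]_B.
u1 = 2w1 - w2 + 2w3, giving column 1 = [2, -1, 2]; repeating for each j gives P = [[2, 1, 0], [-1, 2, 2], [2, 1, 1]].

[[2, 1, 0], [-1, 2, 2], [2, 1, 1]]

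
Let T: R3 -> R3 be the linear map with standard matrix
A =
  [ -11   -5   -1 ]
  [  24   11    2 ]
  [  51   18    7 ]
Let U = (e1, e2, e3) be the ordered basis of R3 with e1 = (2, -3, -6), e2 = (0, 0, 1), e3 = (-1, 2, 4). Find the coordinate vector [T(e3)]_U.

Compute T(e3) = A e3 = (-3, 6, 13) in standard coordinates.
Then write this in U-coordinates: solve for y in y_1 e1 + ... + y_3 e3 = (-3, 6, 13).
This gives y = (0, 1, 3), which is column 3 of [T]_U.

(0, 1, 3)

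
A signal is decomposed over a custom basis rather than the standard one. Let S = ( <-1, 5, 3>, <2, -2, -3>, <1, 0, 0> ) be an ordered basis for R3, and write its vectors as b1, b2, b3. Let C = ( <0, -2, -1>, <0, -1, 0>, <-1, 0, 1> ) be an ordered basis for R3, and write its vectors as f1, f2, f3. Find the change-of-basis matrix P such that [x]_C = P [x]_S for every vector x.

Column j of P is [bj]_C, since P maps S-coordinates to C-coordinates.
Expressing b1 in C: b1 = -2f1 - f2 + f3, so column 1 of P is <-2, -1, 1>.
Doing the same for each bj gives P = [[-2, 1, -1], [-1, 0, 2], [1, -2, -1]].

[[-2, 1, -1], [-1, 0, 2], [1, -2, -1]]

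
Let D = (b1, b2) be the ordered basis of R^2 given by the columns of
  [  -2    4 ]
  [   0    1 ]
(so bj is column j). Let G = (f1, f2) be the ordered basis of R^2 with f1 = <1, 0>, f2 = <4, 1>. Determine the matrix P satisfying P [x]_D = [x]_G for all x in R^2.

Take x = bj: its D-coordinates are the j-th standard unit vector, so P e_j — column j of P — equals [bj]_G.
b1 = -2f1 + 0·f2, giving column 1 = <-2, 0>; repeating for each j gives P = [[-2, 0], [0, 1]].

[[-2, 0], [0, 1]]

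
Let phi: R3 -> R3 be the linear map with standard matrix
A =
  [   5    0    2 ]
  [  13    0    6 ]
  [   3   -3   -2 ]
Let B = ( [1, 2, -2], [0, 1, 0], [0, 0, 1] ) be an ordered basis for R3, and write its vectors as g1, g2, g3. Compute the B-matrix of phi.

The j-th column of [phi]_B is [phi(gj)]_B.
phi(g1) = A g1 = [1, 1, 1] = g1 - g2 + 3g3, so column 1 is [1, -1, 3].
Repeating for g2, g3 and assembling the columns gives [[1, 0, 2], [-1, 0, 2], [3, -3, 2]].

[[1, 0, 2], [-1, 0, 2], [3, -3, 2]]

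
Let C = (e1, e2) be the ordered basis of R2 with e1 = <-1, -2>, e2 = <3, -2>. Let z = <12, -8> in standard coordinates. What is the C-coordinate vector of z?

We seek scalars with c_1 e1 + c_2 e2 = z; equivalently solve M c = z where the columns of M are e1, e2.
System: -c_1 + 3c_2 = 12, -2c_1 - 2c_2 = -8; solving gives c_1 = 0, c_2 = 4.
Check: 0·e1 + 4e2 = <12, -8>.

<0, 4>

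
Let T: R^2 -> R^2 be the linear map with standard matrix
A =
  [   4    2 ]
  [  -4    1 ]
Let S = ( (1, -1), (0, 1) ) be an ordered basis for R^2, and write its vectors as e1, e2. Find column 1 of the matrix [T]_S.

Column 1 of [T]_S is the S-coordinate vector of T(e1).
In standard coordinates T(e1) = A e1 = (2, -5).
Converting to S: (2, -5) = 2e1 - 3e2, so the coordinate vector is (2, -3).

(2, -3)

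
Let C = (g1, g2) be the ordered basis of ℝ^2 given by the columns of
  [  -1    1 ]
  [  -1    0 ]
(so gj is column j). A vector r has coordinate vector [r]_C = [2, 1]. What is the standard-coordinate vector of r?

By definition r = 2g1 + g2.
Summing componentwise gives [-1, -2].

[-1, -2]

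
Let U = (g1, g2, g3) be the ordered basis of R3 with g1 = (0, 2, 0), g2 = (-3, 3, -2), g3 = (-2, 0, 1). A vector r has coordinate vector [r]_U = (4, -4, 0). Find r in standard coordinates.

By definition r = 4g1 - 4g2 + 0·g3.
Summing componentwise gives (12, -4, 8).

(12, -4, 8)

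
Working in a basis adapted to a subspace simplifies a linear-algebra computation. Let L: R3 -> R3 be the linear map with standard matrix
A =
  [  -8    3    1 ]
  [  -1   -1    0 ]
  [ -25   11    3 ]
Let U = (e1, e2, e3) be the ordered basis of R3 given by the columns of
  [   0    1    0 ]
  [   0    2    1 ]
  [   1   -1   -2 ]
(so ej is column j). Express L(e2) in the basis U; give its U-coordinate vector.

(-3, -3, 3)

Compute L(e2) = A e2 = (-3, -3, -6) in standard coordinates.
Then write this in U-coordinates: solve for y in y_1 e1 + ... + y_3 e3 = (-3, -3, -6).
This gives y = (-3, -3, 3), which is column 2 of [L]_U.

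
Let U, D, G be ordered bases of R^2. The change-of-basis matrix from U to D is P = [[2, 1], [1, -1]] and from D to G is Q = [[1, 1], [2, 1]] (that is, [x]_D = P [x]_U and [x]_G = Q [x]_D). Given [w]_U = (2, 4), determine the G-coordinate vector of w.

(6, 14)

Composing the changes, [w]_G = Q P [w]_U.
Q P = [[3, 0], [5, 1]]; applying this to (2, 4) gives (6, 14).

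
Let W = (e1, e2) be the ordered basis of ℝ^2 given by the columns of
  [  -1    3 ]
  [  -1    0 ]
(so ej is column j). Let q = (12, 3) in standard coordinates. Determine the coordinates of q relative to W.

We seek scalars with c_1 e1 + c_2 e2 = q; equivalently solve M c = q where the columns of M are e1, e2.
System: -c_1 + 3c_2 = 12, -c_1 + 0c_2 = 3; solving gives c_1 = -3, c_2 = 3.
Check: -3e1 + 3e2 = (12, 3).

(-3, 3)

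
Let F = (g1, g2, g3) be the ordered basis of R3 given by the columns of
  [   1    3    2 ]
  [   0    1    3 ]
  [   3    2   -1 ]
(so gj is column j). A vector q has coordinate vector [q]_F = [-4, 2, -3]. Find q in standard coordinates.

[-4, -7, -5]

By definition q = -4g1 + 2g2 - 3g3.
Summing componentwise gives [-4, -7, -5].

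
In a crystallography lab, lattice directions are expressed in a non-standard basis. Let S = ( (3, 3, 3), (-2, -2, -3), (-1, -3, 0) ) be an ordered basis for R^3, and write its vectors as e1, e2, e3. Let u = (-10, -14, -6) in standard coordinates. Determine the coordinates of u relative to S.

We seek scalars with c_1 e1 + ... + c_3 e3 = u; equivalently solve M c = u where the columns of M are e1, ..., e3.
Gaussian elimination on [M | u] yields c = (-4, -2, 2).
Check: -4e1 - 2e2 + 2e3 = (-10, -14, -6).

(-4, -2, 2)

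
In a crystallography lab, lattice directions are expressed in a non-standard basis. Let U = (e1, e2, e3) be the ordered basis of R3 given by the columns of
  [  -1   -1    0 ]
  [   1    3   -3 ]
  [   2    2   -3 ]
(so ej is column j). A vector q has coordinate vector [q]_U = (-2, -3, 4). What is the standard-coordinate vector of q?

The coordinates say q = -2e1 - 3e2 + 4e3; adding the scaled basis vectors gives (5, -23, -22).

(5, -23, -22)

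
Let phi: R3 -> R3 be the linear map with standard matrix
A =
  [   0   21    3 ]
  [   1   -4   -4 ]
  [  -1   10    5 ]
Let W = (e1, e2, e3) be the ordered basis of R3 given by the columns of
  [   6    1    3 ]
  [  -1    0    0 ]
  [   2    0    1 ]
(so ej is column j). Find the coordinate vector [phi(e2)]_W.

Column 2 of [phi]_W is the W-coordinate vector of phi(e2).
In standard coordinates phi(e2) = A e2 = <0, 1, -1>.
Converting to W: <0, 1, -1> = -e1 + 3e2 + e3, so the coordinate vector is <-1, 3, 1>.

<-1, 3, 1>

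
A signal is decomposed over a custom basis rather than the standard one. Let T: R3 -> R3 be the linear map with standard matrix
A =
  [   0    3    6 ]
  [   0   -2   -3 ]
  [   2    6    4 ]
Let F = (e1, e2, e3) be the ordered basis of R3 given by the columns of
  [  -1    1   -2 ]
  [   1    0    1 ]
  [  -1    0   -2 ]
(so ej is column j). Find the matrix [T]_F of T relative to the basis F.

Let P have columns e1, ..., e3. Then [T]_F = P^(-1) A P.
Here det P = 1, so P^(-1) is integer; computing A P first and then P^(-1)(A P) gives [[2, 2, 2], [-3, -2, -3], [-1, -2, 2]].

[[2, 2, 2], [-3, -2, -3], [-1, -2, 2]]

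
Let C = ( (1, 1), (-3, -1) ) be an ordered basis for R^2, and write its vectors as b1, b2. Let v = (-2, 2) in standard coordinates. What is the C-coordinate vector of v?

(4, 2)

We seek scalars with c_1 b1 + c_2 b2 = v; equivalently solve M c = v where the columns of M are b1, b2.
System: c_1 - 3c_2 = -2, c_1 - c_2 = 2; solving gives c_1 = 4, c_2 = 2.
Check: 4b1 + 2b2 = (-2, 2).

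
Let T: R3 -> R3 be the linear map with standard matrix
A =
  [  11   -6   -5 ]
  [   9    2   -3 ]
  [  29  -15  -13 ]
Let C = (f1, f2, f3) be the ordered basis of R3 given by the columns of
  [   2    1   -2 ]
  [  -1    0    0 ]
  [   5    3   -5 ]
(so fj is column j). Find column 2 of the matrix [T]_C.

<0, 0, 2>

Compute T(f2) = A f2 = <-4, 0, -10> in standard coordinates.
Then write this in C-coordinates: solve for y in y_1 f1 + ... + y_3 f3 = <-4, 0, -10>.
This gives y = <0, 0, 2>, which is column 2 of [T]_C.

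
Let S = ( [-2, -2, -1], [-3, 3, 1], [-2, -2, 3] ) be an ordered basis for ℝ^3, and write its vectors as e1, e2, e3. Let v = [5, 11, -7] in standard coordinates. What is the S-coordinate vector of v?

[-1, 1, -3]

We seek scalars with c_1 e1 + ... + c_3 e3 = v; equivalently solve M c = v where the columns of M are e1, ..., e3.
Gaussian elimination on [M | v] yields c = (-1, 1, -3).
Check: -e1 + e2 - 3e3 = [5, 11, -7].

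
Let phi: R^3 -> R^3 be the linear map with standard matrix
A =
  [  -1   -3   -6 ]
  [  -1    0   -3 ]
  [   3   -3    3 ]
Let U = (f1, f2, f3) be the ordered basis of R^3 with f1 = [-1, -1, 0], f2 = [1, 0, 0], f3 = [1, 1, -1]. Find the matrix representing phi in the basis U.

Let P have columns f1, ..., f3. Then [phi]_U = P^(-1) A P.
Here det P = -1, so P^(-1) is integer; computing A P first and then P^(-1)(A P) gives [[-1, -2, 1], [3, 0, 0], [0, -3, 3]].

[[-1, -2, 1], [3, 0, 0], [0, -3, 3]]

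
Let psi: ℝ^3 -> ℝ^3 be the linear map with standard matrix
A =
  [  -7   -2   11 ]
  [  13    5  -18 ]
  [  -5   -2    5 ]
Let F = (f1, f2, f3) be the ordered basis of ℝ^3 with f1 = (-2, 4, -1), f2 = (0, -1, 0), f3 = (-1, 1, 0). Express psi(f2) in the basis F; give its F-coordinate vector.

(-2, -1, 2)

Column 2 of [psi]_F is the F-coordinate vector of psi(f2).
In standard coordinates psi(f2) = A f2 = (2, -5, 2).
Converting to F: (2, -5, 2) = -2f1 - f2 + 2f3, so the coordinate vector is (-2, -1, 2).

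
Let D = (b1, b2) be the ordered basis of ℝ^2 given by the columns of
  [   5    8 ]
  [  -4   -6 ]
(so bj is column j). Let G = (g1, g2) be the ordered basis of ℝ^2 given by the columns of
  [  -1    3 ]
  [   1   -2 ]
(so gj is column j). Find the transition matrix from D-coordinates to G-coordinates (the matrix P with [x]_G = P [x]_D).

[[-2, -2], [1, 2]]

Take x = bj: its D-coordinates are the j-th standard unit vector, so P e_j — column j of P — equals [bj]_G.
b1 = -2g1 + g2, giving column 1 = [-2, 1]; repeating for each j gives P = [[-2, -2], [1, 2]].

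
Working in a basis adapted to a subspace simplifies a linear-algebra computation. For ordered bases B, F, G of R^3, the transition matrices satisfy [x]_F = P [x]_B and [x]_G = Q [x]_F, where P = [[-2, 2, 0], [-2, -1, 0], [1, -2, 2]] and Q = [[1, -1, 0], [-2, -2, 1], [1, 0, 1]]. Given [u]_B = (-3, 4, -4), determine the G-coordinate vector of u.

(12, -51, -5)

Apply P to get F-coordinates (14, 2, -19), then Q to get G-coordinates.
The result is [u]_G = (12, -51, -5).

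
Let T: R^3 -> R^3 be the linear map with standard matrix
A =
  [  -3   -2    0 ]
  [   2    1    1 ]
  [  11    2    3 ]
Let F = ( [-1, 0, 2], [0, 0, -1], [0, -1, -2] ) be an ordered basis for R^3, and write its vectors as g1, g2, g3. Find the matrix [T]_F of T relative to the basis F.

Let P have columns g1, ..., g3. Then [T]_F = P^(-1) A P.
Here det P = 1, so P^(-1) is integer; computing A P first and then P^(-1)(A P) gives [[-3, 0, -2], [-1, 1, -2], [0, 1, 3]].

[[-3, 0, -2], [-1, 1, -2], [0, 1, 3]]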